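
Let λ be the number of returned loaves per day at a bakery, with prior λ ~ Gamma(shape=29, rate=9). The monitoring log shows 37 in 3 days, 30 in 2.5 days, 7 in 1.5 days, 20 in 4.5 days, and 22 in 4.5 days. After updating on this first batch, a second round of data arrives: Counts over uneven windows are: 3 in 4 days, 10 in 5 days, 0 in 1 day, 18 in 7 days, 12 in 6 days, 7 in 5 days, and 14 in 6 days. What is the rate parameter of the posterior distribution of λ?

59

Total count: 37 + 30 + 7 + 20 + 22 = 116.
Total exposure: 3 + 2.5 + 1.5 + 4.5 + 4.5 = 16 days.
After the first batch: Gamma(29 + 116, 9 + 16) = Gamma(145, 25).
Total count: 3 + 10 + 0 + 18 + 12 + 7 + 14 = 64.
Total exposure: 4 + 5 + 1 + 7 + 6 + 5 + 6 = 34 days.
After the second batch: Gamma(145 + 64, 25 + 34) = Gamma(209, 59).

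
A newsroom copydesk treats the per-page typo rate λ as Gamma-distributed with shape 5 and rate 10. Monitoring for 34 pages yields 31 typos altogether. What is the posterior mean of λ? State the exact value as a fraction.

9/11

Total count 31 over total exposure 34 pages.
By Gamma–Poisson conjugacy, the posterior is Gamma(α + Σx, β + Σt) = Gamma(5 + 31, 10 + 34) = Gamma(36, 44).
Posterior mean = α'/β' = 36/44 = 9/11.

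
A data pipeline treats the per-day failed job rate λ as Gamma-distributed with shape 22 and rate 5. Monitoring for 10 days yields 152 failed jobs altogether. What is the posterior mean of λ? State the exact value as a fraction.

58/5

Total count 152 over total exposure 10 days.
Gamma(α, β) with Poisson data over total exposure Σt gives posterior Gamma(α+Σx, β+Σt) = Gamma(174, 15).
Posterior mean = α'/β' = 174/15 = 58/5.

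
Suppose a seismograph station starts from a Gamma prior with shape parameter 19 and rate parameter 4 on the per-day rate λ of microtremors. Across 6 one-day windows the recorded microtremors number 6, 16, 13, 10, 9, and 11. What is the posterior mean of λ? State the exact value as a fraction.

42/5

Total count: 6 + 16 + 13 + 10 + 9 + 11 = 65.
Total exposure: 6 days.
The Gamma prior is conjugate for the Poisson rate, so λ | data ~ Gamma(19+65, 4+6) = Gamma(84, 10).
Posterior mean = α'/β' = 84/10 = 42/5.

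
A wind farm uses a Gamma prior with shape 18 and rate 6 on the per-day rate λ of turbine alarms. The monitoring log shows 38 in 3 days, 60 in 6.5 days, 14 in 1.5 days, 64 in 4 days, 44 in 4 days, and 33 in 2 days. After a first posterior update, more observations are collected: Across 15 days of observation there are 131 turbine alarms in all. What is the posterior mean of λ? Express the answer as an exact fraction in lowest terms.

67/7

Total count: 38 + 60 + 14 + 64 + 44 + 33 = 253.
Total exposure: 3 + 6.5 + 1.5 + 4 + 4 + 2 = 21 days.
After the first batch: Gamma(18 + 253, 6 + 21) = Gamma(271, 27).
Total count 131 over total exposure 15 days.
After the second batch: Gamma(271 + 131, 27 + 15) = Gamma(402, 42).
Posterior mean = α'/β' = 402/42 = 67/7.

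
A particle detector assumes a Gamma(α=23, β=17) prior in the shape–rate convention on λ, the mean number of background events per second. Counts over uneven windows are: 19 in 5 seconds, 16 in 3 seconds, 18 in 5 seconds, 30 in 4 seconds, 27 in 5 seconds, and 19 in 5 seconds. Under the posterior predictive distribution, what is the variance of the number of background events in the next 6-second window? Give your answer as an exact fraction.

Total count: 19 + 16 + 18 + 30 + 27 + 19 = 129.
Total exposure: 5 + 3 + 5 + 4 + 5 + 5 = 27 seconds.
By Gamma–Poisson conjugacy, the posterior is Gamma(α + Σx, β + Σt) = Gamma(23 + 129, 17 + 27) = Gamma(152, 44).
The posterior predictive for a window of length T is Negative Binomial with variance T·α'·(β'+T)/β'² = 6·152·50/1936 = 2850/121.

2850/121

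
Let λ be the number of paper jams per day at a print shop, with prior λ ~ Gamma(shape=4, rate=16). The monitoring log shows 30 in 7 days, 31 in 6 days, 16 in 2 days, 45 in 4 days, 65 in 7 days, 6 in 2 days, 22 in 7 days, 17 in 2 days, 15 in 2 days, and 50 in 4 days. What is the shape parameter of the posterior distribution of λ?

301

Total count: 30 + 31 + 16 + 45 + 65 + 6 + 22 + 17 + 15 + 50 = 297.
Total exposure: 7 + 6 + 2 + 4 + 7 + 2 + 7 + 2 + 2 + 4 = 43 days.
Posterior: α' = 4 + 297 = 301, β' = 16 + 43 = 59.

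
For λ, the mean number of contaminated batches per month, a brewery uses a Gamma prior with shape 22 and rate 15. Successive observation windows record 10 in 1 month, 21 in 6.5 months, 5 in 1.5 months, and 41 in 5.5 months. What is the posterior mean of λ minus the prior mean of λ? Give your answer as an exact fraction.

1672/885

Total count: 10 + 21 + 5 + 41 = 77.
Total exposure: 1 + 6.5 + 1.5 + 5.5 = 14.5 months.
The Gamma prior is conjugate for the Poisson rate, so λ | data ~ Gamma(22+77, 15+14.5) = Gamma(99, 59/2).
Posterior mean = 99/(59/2) = 198/59; prior mean = 22/15 = 22/15. Difference = 198/59 − 22/15 = 1672/885.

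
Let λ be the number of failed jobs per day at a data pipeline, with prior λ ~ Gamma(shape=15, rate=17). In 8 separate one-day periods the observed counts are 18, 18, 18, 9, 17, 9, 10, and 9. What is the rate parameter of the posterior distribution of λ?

25

Total count: 18 + 18 + 18 + 9 + 17 + 9 + 10 + 9 = 108.
Total exposure: 8 days.
Gamma(α, β) with Poisson data over total exposure Σt gives posterior Gamma(α+Σx, β+Σt) = Gamma(123, 25).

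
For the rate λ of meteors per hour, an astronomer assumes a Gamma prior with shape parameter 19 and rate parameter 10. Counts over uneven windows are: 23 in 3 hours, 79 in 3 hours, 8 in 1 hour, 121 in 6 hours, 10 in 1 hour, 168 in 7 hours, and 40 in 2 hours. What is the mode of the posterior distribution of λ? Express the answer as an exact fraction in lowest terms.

467/33

Total count: 23 + 79 + 8 + 121 + 10 + 168 + 40 = 449.
Total exposure: 3 + 3 + 1 + 6 + 1 + 7 + 2 = 23 hours.
Conjugate update: add total count to the shape and total exposure to the rate, giving Gamma(468, 33).
Posterior mode = (α'−1)/β' = 467/33.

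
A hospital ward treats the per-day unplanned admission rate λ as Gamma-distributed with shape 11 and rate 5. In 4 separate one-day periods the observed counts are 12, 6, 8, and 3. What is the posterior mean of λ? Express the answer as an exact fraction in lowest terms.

Total count: 12 + 6 + 8 + 3 = 29.
Total exposure: 4 days.
Posterior: α' = 11 + 29 = 40, β' = 5 + 4 = 9.
Posterior mean = α'/β' = 40/9.

40/9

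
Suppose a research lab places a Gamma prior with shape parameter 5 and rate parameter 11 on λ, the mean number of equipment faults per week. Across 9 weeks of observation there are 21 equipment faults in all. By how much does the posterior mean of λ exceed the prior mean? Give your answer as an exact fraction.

Total count 21 over total exposure 9 weeks.
Conjugate update: add total count to the shape and total exposure to the rate, giving Gamma(26, 20).
Posterior mean = 26/20 = 13/10; prior mean = 5/11 = 5/11. Difference = 13/10 − 5/11 = 93/110.

93/110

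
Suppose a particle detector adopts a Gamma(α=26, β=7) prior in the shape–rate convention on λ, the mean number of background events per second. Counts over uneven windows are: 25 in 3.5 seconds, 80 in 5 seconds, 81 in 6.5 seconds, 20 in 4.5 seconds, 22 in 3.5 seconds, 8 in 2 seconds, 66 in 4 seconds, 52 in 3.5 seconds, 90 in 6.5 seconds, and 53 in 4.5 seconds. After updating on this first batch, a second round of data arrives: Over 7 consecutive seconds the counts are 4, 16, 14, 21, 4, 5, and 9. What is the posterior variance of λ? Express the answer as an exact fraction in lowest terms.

Total count: 25 + 80 + 81 + 20 + 22 + 8 + 66 + 52 + 90 + 53 = 497.
Total exposure: 3.5 + 5 + 6.5 + 4.5 + 3.5 + 2 + 4 + 3.5 + 6.5 + 4.5 = 43.5 seconds.
After the first batch: Gamma(26 + 497, 7 + 43.5) = Gamma(523, 101/2).
Total count: 4 + 16 + 14 + 21 + 4 + 5 + 9 = 73.
Total exposure: 7 seconds.
After the second batch: Gamma(523 + 73, 101/2 + 7) = Gamma(596, 115/2).
Posterior variance = α'/β'² = 596/(13225/4) = 2384/13225.

2384/13225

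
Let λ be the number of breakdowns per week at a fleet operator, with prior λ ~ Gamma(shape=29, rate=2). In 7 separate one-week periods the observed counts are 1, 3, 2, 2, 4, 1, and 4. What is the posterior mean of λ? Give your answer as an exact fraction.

46/9

Total count: 1 + 3 + 2 + 2 + 4 + 1 + 4 = 17.
Total exposure: 7 weeks.
The Gamma prior is conjugate for the Poisson rate, so λ | data ~ Gamma(29+17, 2+7) = Gamma(46, 9).
Posterior mean = α'/β' = 46/9.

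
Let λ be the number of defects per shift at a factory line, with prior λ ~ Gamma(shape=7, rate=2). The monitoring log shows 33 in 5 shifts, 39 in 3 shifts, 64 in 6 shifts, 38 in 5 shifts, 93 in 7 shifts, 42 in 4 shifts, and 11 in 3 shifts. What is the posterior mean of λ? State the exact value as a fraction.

327/35

Total count: 33 + 39 + 64 + 38 + 93 + 42 + 11 = 320.
Total exposure: 5 + 3 + 6 + 5 + 7 + 4 + 3 = 33 shifts.
Gamma(α, β) with Poisson data over total exposure Σt gives posterior Gamma(α+Σx, β+Σt) = Gamma(327, 35).
Posterior mean = α'/β' = 327/35.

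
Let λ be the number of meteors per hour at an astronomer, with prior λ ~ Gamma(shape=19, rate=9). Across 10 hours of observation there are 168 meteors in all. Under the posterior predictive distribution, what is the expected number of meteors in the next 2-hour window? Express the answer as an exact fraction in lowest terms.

374/19

Total count 168 over total exposure 10 hours.
Conjugate update: add total count to the shape and total exposure to the rate, giving Gamma(187, 19).
Predictive mean over a 2-hour window = T·E[λ|data] = 2·187/19 = 374/19.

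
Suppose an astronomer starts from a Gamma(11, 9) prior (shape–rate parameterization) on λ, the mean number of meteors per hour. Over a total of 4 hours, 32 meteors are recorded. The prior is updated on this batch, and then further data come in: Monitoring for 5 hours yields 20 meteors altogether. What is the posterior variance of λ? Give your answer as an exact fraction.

7/36

Total count 32 over total exposure 4 hours.
After the first batch: Gamma(11 + 32, 9 + 4) = Gamma(43, 13).
Total count 20 over total exposure 5 hours.
After the second batch: Gamma(43 + 20, 13 + 5) = Gamma(63, 18).
Posterior variance = α'/β'² = 63/324 = 7/36.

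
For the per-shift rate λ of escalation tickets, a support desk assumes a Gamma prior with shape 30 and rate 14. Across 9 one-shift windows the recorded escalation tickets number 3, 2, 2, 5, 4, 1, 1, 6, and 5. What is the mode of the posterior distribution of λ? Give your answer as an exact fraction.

Total count: 3 + 2 + 2 + 5 + 4 + 1 + 1 + 6 + 5 = 29.
Total exposure: 9 shifts.
Gamma(α, β) with Poisson data over total exposure Σt gives posterior Gamma(α+Σx, β+Σt) = Gamma(59, 23).
Posterior mode = (α'−1)/β' = 58/23.

58/23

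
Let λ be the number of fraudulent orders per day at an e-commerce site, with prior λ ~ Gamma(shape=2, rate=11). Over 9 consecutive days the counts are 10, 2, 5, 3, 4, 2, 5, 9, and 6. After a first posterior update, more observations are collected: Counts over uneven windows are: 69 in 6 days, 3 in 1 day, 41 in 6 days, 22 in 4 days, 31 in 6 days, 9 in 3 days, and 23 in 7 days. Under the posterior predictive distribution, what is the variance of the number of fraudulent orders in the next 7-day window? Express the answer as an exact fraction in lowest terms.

103320/2809

Total count: 10 + 2 + 5 + 3 + 4 + 2 + 5 + 9 + 6 = 46.
Total exposure: 9 days.
After the first batch: Gamma(2 + 46, 11 + 9) = Gamma(48, 20).
Total count: 69 + 3 + 41 + 22 + 31 + 9 + 23 = 198.
Total exposure: 6 + 1 + 6 + 4 + 6 + 3 + 7 = 33 days.
After the second batch: Gamma(48 + 198, 20 + 33) = Gamma(246, 53).
The posterior predictive for a window of length T is Negative Binomial with variance T·α'·(β'+T)/β'² = 7·246·60/2809 = 103320/2809.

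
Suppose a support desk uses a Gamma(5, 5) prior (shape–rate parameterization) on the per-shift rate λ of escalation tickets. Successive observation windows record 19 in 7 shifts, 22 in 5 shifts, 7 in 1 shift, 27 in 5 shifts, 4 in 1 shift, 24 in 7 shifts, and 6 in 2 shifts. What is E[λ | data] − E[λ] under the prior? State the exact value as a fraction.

27/11

Total count: 19 + 22 + 7 + 27 + 4 + 24 + 6 = 109.
Total exposure: 7 + 5 + 1 + 5 + 1 + 7 + 2 = 28 shifts.
Gamma(α, β) with Poisson data over total exposure Σt gives posterior Gamma(α+Σx, β+Σt) = Gamma(114, 33).
Posterior mean = 114/33 = 38/11; prior mean = 5/5 = 1. Difference = 38/11 − 1 = 27/11.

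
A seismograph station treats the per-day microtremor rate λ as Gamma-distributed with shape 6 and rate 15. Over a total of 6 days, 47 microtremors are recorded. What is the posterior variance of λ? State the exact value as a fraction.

Total count 47 over total exposure 6 days.
Conjugate update: add total count to the shape and total exposure to the rate, giving Gamma(53, 21).
Posterior variance = α'/β'² = 53/441.

53/441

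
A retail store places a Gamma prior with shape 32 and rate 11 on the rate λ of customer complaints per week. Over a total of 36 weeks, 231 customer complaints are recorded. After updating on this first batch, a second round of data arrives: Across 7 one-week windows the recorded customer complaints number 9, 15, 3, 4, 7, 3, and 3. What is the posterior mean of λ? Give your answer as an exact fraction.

Total count 231 over total exposure 36 weeks.
After the first batch: Gamma(32 + 231, 11 + 36) = Gamma(263, 47).
Total count: 9 + 15 + 3 + 4 + 7 + 3 + 3 = 44.
Total exposure: 7 weeks.
After the second batch: Gamma(263 + 44, 47 + 7) = Gamma(307, 54).
Posterior mean = α'/β' = 307/54.

307/54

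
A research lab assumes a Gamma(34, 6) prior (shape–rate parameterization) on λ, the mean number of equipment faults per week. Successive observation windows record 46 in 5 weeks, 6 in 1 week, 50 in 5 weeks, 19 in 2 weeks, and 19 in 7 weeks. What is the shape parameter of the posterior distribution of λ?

174

Total count: 46 + 6 + 50 + 19 + 19 = 140.
Total exposure: 5 + 1 + 5 + 2 + 7 = 20 weeks.
Posterior: α' = 34 + 140 = 174, β' = 6 + 20 = 26.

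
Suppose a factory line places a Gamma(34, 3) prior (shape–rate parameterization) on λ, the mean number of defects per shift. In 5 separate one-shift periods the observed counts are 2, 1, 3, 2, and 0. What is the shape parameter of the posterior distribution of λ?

Total count: 2 + 1 + 3 + 2 + 0 = 8.
Total exposure: 5 shifts.
Gamma(α, β) with Poisson data over total exposure Σt gives posterior Gamma(α+Σx, β+Σt) = Gamma(42, 8).

42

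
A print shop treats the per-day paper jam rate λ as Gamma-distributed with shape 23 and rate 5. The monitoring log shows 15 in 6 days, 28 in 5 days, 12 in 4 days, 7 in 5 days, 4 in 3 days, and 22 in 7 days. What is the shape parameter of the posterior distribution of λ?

111

Total count: 15 + 28 + 12 + 7 + 4 + 22 = 88.
Total exposure: 6 + 5 + 4 + 5 + 3 + 7 = 30 days.
Posterior: α' = 23 + 88 = 111, β' = 5 + 30 = 35.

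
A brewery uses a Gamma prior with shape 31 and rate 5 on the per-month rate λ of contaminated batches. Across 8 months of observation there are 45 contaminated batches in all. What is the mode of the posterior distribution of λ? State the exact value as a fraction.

Total count 45 over total exposure 8 months.
Posterior: α' = 31 + 45 = 76, β' = 5 + 8 = 13.
Posterior mode = (α'−1)/β' = 75/13.

75/13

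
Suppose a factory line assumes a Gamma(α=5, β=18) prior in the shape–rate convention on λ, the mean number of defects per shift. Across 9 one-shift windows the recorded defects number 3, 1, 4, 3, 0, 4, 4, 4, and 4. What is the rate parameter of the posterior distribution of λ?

Total count: 3 + 1 + 4 + 3 + 0 + 4 + 4 + 4 + 4 = 27.
Total exposure: 9 shifts.
By Gamma–Poisson conjugacy, the posterior is Gamma(α + Σx, β + Σt) = Gamma(5 + 27, 18 + 9) = Gamma(32, 27).

27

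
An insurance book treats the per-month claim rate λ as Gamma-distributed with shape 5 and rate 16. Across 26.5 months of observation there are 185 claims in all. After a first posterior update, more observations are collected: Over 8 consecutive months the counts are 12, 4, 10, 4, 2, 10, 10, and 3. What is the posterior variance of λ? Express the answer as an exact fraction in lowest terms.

980/10201

Total count 185 over total exposure 26.5 months.
After the first batch: Gamma(5 + 185, 16 + 26.5) = Gamma(190, 85/2).
Total count: 12 + 4 + 10 + 4 + 2 + 10 + 10 + 3 = 55.
Total exposure: 8 months.
After the second batch: Gamma(190 + 55, 85/2 + 8) = Gamma(245, 101/2).
Posterior variance = α'/β'² = 245/(10201/4) = 980/10201.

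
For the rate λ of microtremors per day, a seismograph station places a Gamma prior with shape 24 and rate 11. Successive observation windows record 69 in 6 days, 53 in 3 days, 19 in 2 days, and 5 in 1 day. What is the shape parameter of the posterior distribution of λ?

Total count: 69 + 53 + 19 + 5 = 146.
Total exposure: 6 + 3 + 2 + 1 = 12 days.
Conjugate update: add total count to the shape and total exposure to the rate, giving Gamma(170, 23).

170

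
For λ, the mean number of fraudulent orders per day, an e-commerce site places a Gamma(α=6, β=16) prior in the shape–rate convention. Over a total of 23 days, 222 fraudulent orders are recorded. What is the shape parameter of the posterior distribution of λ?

228

Total count 222 over total exposure 23 days.
Gamma(α, β) with Poisson data over total exposure Σt gives posterior Gamma(α+Σx, β+Σt) = Gamma(228, 39).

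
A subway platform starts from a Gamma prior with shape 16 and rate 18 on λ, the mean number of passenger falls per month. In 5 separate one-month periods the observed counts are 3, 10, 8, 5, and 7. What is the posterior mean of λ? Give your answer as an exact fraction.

49/23

Total count: 3 + 10 + 8 + 5 + 7 = 33.
Total exposure: 5 months.
Conjugate update: add total count to the shape and total exposure to the rate, giving Gamma(49, 23).
Posterior mean = α'/β' = 49/23.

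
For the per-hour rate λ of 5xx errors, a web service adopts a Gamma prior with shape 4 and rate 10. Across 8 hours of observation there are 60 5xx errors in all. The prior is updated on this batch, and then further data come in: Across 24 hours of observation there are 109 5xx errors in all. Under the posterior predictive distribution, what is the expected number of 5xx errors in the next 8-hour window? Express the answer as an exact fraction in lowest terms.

692/21

Total count 60 over total exposure 8 hours.
After the first batch: Gamma(4 + 60, 10 + 8) = Gamma(64, 18).
Total count 109 over total exposure 24 hours.
After the second batch: Gamma(64 + 109, 18 + 24) = Gamma(173, 42).
Predictive mean over an 8-hour window = T·E[λ|data] = 8·173/42 = 692/21.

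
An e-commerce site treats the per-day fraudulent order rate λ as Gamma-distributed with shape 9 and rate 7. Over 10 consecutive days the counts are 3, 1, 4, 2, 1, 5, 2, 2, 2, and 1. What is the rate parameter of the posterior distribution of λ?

17

Total count: 3 + 1 + 4 + 2 + 1 + 5 + 2 + 2 + 2 + 1 = 23.
Total exposure: 10 days.
Gamma(α, β) with Poisson data over total exposure Σt gives posterior Gamma(α+Σx, β+Σt) = Gamma(32, 17).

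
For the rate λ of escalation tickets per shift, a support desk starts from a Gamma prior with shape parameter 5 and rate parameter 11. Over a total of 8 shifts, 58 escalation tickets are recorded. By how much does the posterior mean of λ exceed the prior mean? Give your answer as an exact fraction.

598/209

Total count 58 over total exposure 8 shifts.
Posterior: α' = 5 + 58 = 63, β' = 11 + 8 = 19.
Posterior mean = 63/19 = 63/19; prior mean = 5/11 = 5/11. Difference = 63/19 − 5/11 = 598/209.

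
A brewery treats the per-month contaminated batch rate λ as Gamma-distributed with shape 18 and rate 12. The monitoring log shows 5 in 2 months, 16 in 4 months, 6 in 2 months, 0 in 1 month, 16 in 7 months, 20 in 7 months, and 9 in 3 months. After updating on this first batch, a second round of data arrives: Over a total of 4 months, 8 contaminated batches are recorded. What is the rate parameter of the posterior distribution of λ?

Total count: 5 + 16 + 6 + 0 + 16 + 20 + 9 = 72.
Total exposure: 2 + 4 + 2 + 1 + 7 + 7 + 3 = 26 months.
After the first batch: Gamma(18 + 72, 12 + 26) = Gamma(90, 38).
Total count 8 over total exposure 4 months.
After the second batch: Gamma(90 + 8, 38 + 4) = Gamma(98, 42).

42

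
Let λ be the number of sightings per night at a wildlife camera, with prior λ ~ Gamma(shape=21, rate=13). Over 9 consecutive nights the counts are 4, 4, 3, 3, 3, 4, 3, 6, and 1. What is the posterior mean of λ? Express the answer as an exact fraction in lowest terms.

26/11

Total count: 4 + 4 + 3 + 3 + 3 + 4 + 3 + 6 + 1 = 31.
Total exposure: 9 nights.
The Gamma prior is conjugate for the Poisson rate, so λ | data ~ Gamma(21+31, 13+9) = Gamma(52, 22).
Posterior mean = α'/β' = 52/22 = 26/11.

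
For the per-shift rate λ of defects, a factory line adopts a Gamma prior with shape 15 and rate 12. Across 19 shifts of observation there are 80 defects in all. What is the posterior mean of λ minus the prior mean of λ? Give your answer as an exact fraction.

225/124

Total count 80 over total exposure 19 shifts.
Gamma(α, β) with Poisson data over total exposure Σt gives posterior Gamma(α+Σx, β+Σt) = Gamma(95, 31).
Posterior mean = 95/31 = 95/31; prior mean = 15/12 = 5/4. Difference = 95/31 − 5/4 = 225/124.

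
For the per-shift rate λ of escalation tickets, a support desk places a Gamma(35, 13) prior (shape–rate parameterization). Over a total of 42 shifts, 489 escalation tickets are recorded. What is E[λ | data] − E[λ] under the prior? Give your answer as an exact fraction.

Total count 489 over total exposure 42 shifts.
Posterior: α' = 35 + 489 = 524, β' = 13 + 42 = 55.
Posterior mean = 524/55 = 524/55; prior mean = 35/13 = 35/13. Difference = 524/55 − 35/13 = 4887/715.

4887/715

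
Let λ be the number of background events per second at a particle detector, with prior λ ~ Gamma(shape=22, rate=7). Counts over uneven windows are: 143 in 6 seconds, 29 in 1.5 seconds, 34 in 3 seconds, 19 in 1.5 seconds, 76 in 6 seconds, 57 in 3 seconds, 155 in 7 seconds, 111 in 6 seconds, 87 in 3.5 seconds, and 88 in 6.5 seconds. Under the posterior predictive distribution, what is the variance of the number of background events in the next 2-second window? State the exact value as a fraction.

87026/2601

Total count: 143 + 29 + 34 + 19 + 76 + 57 + 155 + 111 + 87 + 88 = 799.
Total exposure: 6 + 1.5 + 3 + 1.5 + 6 + 3 + 7 + 6 + 3.5 + 6.5 = 44 seconds.
Conjugate update: add total count to the shape and total exposure to the rate, giving Gamma(821, 51).
The posterior predictive for a window of length T is Negative Binomial with variance T·α'·(β'+T)/β'² = 2·821·53/2601 = 87026/2601.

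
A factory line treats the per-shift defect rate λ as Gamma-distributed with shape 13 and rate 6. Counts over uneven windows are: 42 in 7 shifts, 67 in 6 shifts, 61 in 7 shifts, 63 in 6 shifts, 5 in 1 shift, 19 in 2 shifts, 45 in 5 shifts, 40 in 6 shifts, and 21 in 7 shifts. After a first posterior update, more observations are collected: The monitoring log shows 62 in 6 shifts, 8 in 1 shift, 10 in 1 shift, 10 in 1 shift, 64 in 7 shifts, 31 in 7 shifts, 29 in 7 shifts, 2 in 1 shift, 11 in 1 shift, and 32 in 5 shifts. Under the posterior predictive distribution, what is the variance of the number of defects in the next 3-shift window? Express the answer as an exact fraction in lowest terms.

3937/180

Total count: 42 + 67 + 61 + 63 + 5 + 19 + 45 + 40 + 21 = 363.
Total exposure: 7 + 6 + 7 + 6 + 1 + 2 + 5 + 6 + 7 = 47 shifts.
After the first batch: Gamma(13 + 363, 6 + 47) = Gamma(376, 53).
Total count: 62 + 8 + 10 + 10 + 64 + 31 + 29 + 2 + 11 + 32 = 259.
Total exposure: 6 + 1 + 1 + 1 + 7 + 7 + 7 + 1 + 1 + 5 = 37 shifts.
After the second batch: Gamma(376 + 259, 53 + 37) = Gamma(635, 90).
The posterior predictive for a window of length T is Negative Binomial with variance T·α'·(β'+T)/β'² = 3·635·93/8100 = 3937/180.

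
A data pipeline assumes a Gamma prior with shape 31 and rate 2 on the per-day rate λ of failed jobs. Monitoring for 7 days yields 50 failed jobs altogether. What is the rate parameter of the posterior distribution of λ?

Total count 50 over total exposure 7 days.
By Gamma–Poisson conjugacy, the posterior is Gamma(α + Σx, β + Σt) = Gamma(31 + 50, 2 + 7) = Gamma(81, 9).

9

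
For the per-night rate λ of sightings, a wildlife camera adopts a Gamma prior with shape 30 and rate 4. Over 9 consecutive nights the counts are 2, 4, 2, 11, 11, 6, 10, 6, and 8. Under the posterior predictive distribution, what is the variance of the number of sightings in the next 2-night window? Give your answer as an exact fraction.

2700/169

Total count: 2 + 4 + 2 + 11 + 11 + 6 + 10 + 6 + 8 = 60.
Total exposure: 9 nights.
Conjugate update: add total count to the shape and total exposure to the rate, giving Gamma(90, 13).
The posterior predictive for a window of length T is Negative Binomial with variance T·α'·(β'+T)/β'² = 2·90·15/169 = 2700/169.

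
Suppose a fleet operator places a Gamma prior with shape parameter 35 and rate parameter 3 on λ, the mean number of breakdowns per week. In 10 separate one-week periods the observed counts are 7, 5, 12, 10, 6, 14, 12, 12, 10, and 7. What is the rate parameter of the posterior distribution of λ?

13

Total count: 7 + 5 + 12 + 10 + 6 + 14 + 12 + 12 + 10 + 7 = 95.
Total exposure: 10 weeks.
Gamma(α, β) with Poisson data over total exposure Σt gives posterior Gamma(α+Σx, β+Σt) = Gamma(130, 13).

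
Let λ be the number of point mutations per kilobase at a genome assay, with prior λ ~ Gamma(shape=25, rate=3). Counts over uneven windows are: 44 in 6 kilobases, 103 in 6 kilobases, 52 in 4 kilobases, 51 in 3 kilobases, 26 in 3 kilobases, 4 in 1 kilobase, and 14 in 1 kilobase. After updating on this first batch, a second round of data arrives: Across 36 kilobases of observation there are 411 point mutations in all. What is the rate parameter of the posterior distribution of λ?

Total count: 44 + 103 + 52 + 51 + 26 + 4 + 14 = 294.
Total exposure: 6 + 6 + 4 + 3 + 3 + 1 + 1 = 24 kilobases.
After the first batch: Gamma(25 + 294, 3 + 24) = Gamma(319, 27).
Total count 411 over total exposure 36 kilobases.
After the second batch: Gamma(319 + 411, 27 + 36) = Gamma(730, 63).

63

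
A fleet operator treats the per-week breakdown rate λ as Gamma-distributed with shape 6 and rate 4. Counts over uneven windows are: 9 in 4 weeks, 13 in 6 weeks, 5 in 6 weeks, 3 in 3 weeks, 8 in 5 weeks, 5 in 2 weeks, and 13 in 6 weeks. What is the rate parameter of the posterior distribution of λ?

Total count: 9 + 13 + 5 + 3 + 8 + 5 + 13 = 56.
Total exposure: 4 + 6 + 6 + 3 + 5 + 2 + 6 = 32 weeks.
By Gamma–Poisson conjugacy, the posterior is Gamma(α + Σx, β + Σt) = Gamma(6 + 56, 4 + 32) = Gamma(62, 36).

36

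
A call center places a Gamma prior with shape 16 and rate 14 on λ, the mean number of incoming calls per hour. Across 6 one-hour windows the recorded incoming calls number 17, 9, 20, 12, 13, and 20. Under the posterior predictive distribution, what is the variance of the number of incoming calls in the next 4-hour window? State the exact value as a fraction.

642/25

Total count: 17 + 9 + 20 + 12 + 13 + 20 = 91.
Total exposure: 6 hours.
Conjugate update: add total count to the shape and total exposure to the rate, giving Gamma(107, 20).
The posterior predictive for a window of length T is Negative Binomial with variance T·α'·(β'+T)/β'² = 4·107·24/400 = 642/25.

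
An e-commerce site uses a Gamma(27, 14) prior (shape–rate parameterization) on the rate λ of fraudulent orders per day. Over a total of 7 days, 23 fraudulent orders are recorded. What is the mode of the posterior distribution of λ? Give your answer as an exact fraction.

7/3

Total count 23 over total exposure 7 days.
Conjugate update: add total count to the shape and total exposure to the rate, giving Gamma(50, 21).
Posterior mode = (α'−1)/β' = 49/21 = 7/3.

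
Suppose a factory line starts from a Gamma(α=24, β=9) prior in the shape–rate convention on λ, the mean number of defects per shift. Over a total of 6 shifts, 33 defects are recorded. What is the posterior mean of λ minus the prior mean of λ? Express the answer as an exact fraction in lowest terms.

17/15

Total count 33 over total exposure 6 shifts.
Posterior: α' = 24 + 33 = 57, β' = 9 + 6 = 15.
Posterior mean = 57/15 = 19/5; prior mean = 24/9 = 8/3. Difference = 19/5 − 8/3 = 17/15.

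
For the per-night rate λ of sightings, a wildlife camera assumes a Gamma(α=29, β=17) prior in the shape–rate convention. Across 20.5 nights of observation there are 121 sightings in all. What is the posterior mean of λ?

Total count 121 over total exposure 20.5 nights.
By Gamma–Poisson conjugacy, the posterior is Gamma(α + Σx, β + Σt) = Gamma(29 + 121, 17 + 20.5) = Gamma(150, 75/2).
Posterior mean = α'/β' = 150/(75/2) = 4.

4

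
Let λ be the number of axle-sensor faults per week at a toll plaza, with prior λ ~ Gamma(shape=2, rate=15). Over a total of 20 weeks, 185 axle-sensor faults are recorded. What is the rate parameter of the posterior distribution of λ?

Total count 185 over total exposure 20 weeks.
Conjugate update: add total count to the shape and total exposure to the rate, giving Gamma(187, 35).

35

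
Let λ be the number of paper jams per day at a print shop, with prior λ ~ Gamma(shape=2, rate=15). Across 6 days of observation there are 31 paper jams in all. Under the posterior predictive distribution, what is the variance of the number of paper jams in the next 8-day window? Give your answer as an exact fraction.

2552/147

Total count 31 over total exposure 6 days.
By Gamma–Poisson conjugacy, the posterior is Gamma(α + Σx, β + Σt) = Gamma(2 + 31, 15 + 6) = Gamma(33, 21).
The posterior predictive for a window of length T is Negative Binomial with variance T·α'·(β'+T)/β'² = 8·33·29/441 = 2552/147.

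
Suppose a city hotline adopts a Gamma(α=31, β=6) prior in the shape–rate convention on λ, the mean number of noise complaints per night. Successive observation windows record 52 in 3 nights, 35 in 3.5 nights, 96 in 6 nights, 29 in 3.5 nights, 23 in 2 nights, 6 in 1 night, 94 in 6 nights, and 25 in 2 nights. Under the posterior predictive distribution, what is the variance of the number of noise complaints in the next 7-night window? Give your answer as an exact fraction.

Total count: 52 + 35 + 96 + 29 + 23 + 6 + 94 + 25 = 360.
Total exposure: 3 + 3.5 + 6 + 3.5 + 2 + 1 + 6 + 2 = 27 nights.
Posterior: α' = 31 + 360 = 391, β' = 6 + 27 = 33.
The posterior predictive for a window of length T is Negative Binomial with variance T·α'·(β'+T)/β'² = 7·391·40/1089 = 109480/1089.

109480/1089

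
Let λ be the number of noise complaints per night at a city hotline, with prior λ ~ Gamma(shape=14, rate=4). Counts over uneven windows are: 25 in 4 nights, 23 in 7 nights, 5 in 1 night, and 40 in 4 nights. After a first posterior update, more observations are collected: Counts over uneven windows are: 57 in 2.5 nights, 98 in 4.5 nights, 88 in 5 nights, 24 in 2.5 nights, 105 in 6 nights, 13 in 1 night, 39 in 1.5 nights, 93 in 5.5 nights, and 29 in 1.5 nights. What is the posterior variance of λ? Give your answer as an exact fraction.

653/2500

Total count: 25 + 23 + 5 + 40 = 93.
Total exposure: 4 + 7 + 1 + 4 = 16 nights.
After the first batch: Gamma(14 + 93, 4 + 16) = Gamma(107, 20).
Total count: 57 + 98 + 88 + 24 + 105 + 13 + 39 + 93 + 29 = 546.
Total exposure: 2.5 + 4.5 + 5 + 2.5 + 6 + 1 + 1.5 + 5.5 + 1.5 = 30 nights.
After the second batch: Gamma(107 + 546, 20 + 30) = Gamma(653, 50).
Posterior variance = α'/β'² = 653/2500.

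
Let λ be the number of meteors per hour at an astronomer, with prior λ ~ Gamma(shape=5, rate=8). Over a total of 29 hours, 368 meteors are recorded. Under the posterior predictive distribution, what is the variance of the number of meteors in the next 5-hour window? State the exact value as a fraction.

Total count 368 over total exposure 29 hours.
Conjugate update: add total count to the shape and total exposure to the rate, giving Gamma(373, 37).
The posterior predictive for a window of length T is Negative Binomial with variance T·α'·(β'+T)/β'² = 5·373·42/1369 = 78330/1369.

78330/1369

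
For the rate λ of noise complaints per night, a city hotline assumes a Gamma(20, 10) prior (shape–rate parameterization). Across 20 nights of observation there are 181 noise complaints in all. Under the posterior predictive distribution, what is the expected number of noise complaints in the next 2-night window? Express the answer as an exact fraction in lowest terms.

67/5

Total count 181 over total exposure 20 nights.
Gamma(α, β) with Poisson data over total exposure Σt gives posterior Gamma(α+Σx, β+Σt) = Gamma(201, 30).
Predictive mean over a 2-night window = T·E[λ|data] = 2·201/30 = 67/5.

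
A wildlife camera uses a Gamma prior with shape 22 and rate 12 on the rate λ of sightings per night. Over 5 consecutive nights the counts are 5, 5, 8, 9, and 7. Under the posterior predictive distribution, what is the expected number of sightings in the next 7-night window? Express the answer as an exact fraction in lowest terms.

Total count: 5 + 5 + 8 + 9 + 7 = 34.
Total exposure: 5 nights.
Gamma(α, β) with Poisson data over total exposure Σt gives posterior Gamma(α+Σx, β+Σt) = Gamma(56, 17).
Predictive mean over a 7-night window = T·E[λ|data] = 7·56/17 = 392/17.

392/17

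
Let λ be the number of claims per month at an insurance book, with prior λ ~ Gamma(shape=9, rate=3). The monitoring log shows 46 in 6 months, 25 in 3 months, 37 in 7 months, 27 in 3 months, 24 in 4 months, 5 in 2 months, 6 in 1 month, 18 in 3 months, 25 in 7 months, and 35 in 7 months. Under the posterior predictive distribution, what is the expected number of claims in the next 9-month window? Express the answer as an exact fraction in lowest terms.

2313/46

Total count: 46 + 25 + 37 + 27 + 24 + 5 + 6 + 18 + 25 + 35 = 248.
Total exposure: 6 + 3 + 7 + 3 + 4 + 2 + 1 + 3 + 7 + 7 = 43 months.
Posterior: α' = 9 + 248 = 257, β' = 3 + 43 = 46.
Predictive mean over a 9-month window = T·E[λ|data] = 9·257/46 = 2313/46.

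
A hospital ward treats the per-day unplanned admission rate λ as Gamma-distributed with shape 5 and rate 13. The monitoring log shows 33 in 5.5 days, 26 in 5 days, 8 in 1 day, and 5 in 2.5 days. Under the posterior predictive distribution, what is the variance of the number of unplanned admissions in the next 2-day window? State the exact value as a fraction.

4466/729

Total count: 33 + 26 + 8 + 5 = 72.
Total exposure: 5.5 + 5 + 1 + 2.5 = 14 days.
Conjugate update: add total count to the shape and total exposure to the rate, giving Gamma(77, 27).
The posterior predictive for a window of length T is Negative Binomial with variance T·α'·(β'+T)/β'² = 2·77·29/729 = 4466/729.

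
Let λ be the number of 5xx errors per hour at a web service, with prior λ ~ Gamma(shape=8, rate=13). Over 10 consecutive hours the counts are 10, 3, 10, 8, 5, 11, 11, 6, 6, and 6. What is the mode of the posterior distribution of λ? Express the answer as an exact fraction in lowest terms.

83/23

Total count: 10 + 3 + 10 + 8 + 5 + 11 + 11 + 6 + 6 + 6 = 76.
Total exposure: 10 hours.
The Gamma prior is conjugate for the Poisson rate, so λ | data ~ Gamma(8+76, 13+10) = Gamma(84, 23).
Posterior mode = (α'−1)/β' = 83/23.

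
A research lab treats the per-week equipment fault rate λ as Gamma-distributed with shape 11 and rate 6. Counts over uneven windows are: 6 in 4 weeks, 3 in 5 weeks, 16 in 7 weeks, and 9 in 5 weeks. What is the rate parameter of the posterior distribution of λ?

Total count: 6 + 3 + 16 + 9 = 34.
Total exposure: 4 + 5 + 7 + 5 = 21 weeks.
Conjugate update: add total count to the shape and total exposure to the rate, giving Gamma(45, 27).

27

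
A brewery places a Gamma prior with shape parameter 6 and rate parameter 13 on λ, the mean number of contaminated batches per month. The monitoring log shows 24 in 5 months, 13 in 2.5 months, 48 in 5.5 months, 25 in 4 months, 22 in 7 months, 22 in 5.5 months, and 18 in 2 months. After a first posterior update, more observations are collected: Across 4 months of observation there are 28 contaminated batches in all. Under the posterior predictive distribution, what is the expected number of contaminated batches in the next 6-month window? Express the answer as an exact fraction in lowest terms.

2472/97

Total count: 24 + 13 + 48 + 25 + 22 + 22 + 18 = 172.
Total exposure: 5 + 2.5 + 5.5 + 4 + 7 + 5.5 + 2 = 31.5 months.
After the first batch: Gamma(6 + 172, 13 + 31.5) = Gamma(178, 89/2).
Total count 28 over total exposure 4 months.
After the second batch: Gamma(178 + 28, 89/2 + 4) = Gamma(206, 97/2).
Predictive mean over a 6-month window = T·E[λ|data] = 6·206/(97/2) = 2472/97.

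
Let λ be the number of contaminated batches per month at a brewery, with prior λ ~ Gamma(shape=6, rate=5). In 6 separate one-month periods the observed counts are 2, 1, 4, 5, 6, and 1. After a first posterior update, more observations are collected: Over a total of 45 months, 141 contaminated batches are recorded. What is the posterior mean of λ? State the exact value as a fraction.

Total count: 2 + 1 + 4 + 5 + 6 + 1 = 19.
Total exposure: 6 months.
After the first batch: Gamma(6 + 19, 5 + 6) = Gamma(25, 11).
Total count 141 over total exposure 45 months.
After the second batch: Gamma(25 + 141, 11 + 45) = Gamma(166, 56).
Posterior mean = α'/β' = 166/56 = 83/28.

83/28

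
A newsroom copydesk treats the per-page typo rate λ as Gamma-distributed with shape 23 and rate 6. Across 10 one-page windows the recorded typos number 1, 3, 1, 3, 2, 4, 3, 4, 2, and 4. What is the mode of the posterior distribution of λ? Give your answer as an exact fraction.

49/16

Total count: 1 + 3 + 1 + 3 + 2 + 4 + 3 + 4 + 2 + 4 = 27.
Total exposure: 10 pages.
The Gamma prior is conjugate for the Poisson rate, so λ | data ~ Gamma(23+27, 6+10) = Gamma(50, 16).
Posterior mode = (α'−1)/β' = 49/16.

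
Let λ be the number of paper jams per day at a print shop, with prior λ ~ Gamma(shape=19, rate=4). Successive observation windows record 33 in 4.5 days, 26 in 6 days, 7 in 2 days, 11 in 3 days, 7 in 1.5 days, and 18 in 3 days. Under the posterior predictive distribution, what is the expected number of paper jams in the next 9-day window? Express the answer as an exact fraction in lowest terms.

363/8

Total count: 33 + 26 + 7 + 11 + 7 + 18 = 102.
Total exposure: 4.5 + 6 + 2 + 3 + 1.5 + 3 = 20 days.
Gamma(α, β) with Poisson data over total exposure Σt gives posterior Gamma(α+Σx, β+Σt) = Gamma(121, 24).
Predictive mean over a 9-day window = T·E[λ|data] = 9·121/24 = 363/8.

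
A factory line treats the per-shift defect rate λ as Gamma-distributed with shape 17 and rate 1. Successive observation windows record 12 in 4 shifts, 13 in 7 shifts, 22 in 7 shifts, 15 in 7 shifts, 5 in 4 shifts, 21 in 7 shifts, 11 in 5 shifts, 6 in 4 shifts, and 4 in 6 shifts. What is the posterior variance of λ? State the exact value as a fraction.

63/1352

Total count: 12 + 13 + 22 + 15 + 5 + 21 + 11 + 6 + 4 = 109.
Total exposure: 4 + 7 + 7 + 7 + 4 + 7 + 5 + 4 + 6 = 51 shifts.
Posterior: α' = 17 + 109 = 126, β' = 1 + 51 = 52.
Posterior variance = α'/β'² = 126/2704 = 63/1352.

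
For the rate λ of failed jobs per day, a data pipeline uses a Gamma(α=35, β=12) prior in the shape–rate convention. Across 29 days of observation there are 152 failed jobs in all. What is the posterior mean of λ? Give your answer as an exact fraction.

187/41

Total count 152 over total exposure 29 days.
The Gamma prior is conjugate for the Poisson rate, so λ | data ~ Gamma(35+152, 12+29) = Gamma(187, 41).
Posterior mean = α'/β' = 187/41.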